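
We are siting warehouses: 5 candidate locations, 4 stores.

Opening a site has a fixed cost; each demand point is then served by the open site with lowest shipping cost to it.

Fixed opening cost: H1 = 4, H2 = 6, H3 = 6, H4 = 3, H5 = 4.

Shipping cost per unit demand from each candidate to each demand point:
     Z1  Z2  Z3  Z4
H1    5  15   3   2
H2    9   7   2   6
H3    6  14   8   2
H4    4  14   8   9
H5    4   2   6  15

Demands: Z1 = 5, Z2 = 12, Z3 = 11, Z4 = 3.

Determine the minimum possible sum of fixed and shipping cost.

Open {H1, H2, H5}: assign each demand point to its cheapest open site.
  Z1→H5 5×4=20, Z2→H5 12×2=24, Z3→H2 11×2=22, Z4→H1 3×2=6
  shipping cost 72, fixed 14 → total 86.
Compare {H2, H3, H5}: shipping cost 72 + fixed 16 = 88.
Compare {H1, H2, H4, H5}: shipping cost 72 + fixed 17 = 89.
Compare {H1, H5}: shipping cost 83 + fixed 8 = 91.
All other subsets cost ≥ 88. Minimum total cost: 86.

86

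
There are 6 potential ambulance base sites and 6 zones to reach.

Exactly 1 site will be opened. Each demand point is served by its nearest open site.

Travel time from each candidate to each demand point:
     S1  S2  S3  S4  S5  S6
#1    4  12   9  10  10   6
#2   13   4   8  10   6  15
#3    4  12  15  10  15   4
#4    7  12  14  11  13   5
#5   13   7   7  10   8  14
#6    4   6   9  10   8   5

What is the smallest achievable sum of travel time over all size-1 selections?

42

Open {#6}.
  S1→#6 4, S2→#6 6, S3→#6 9, S4→#6 10, S5→#6 8, S6→#6 5  ⇒ total 42.
Compare {#1}: total 51.
Compare {#2}: total 56.
No size-1 selection does better; minimum is 42.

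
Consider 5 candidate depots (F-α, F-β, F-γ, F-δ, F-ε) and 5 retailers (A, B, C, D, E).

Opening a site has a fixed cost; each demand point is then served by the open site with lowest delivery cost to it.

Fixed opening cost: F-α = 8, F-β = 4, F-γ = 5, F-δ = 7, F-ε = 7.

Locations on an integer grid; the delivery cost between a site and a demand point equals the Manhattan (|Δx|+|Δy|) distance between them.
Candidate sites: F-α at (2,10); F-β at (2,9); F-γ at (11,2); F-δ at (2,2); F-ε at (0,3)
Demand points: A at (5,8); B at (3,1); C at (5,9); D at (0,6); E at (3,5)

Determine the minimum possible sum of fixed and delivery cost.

29

Open {F-β, F-δ}: assign each demand point to its cheapest open site.
  A→F-β 4, B→F-δ 2, C→F-β 3, D→F-β 5, E→F-δ 4
  delivery cost 18, fixed 11 → total 29.
Compare {F-β}: delivery cost 26 + fixed 4 = 30.
Compare {F-β, F-ε}: delivery cost 20 + fixed 11 = 31.
Compare {F-β, F-γ, F-δ}: delivery cost 18 + fixed 16 = 34.
All other subsets cost ≥ 30. Minimum total cost: 29.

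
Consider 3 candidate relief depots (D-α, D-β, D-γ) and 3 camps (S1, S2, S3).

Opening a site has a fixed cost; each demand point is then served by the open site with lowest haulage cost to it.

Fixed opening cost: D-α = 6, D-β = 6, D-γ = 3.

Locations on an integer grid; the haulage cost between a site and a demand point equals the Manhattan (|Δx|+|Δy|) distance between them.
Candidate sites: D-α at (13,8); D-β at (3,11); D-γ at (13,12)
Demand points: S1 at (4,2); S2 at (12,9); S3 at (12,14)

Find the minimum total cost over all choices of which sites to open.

26

Open {D-β, D-γ}: assign each demand point to its cheapest open site.
  S1→D-β 10, S2→D-γ 4, S3→D-γ 3
  haulage cost 17, fixed 9 → total 26.
Compare {D-γ}: haulage cost 26 + fixed 3 = 29.
Compare {D-α, D-γ}: haulage cost 20 + fixed 9 = 29.
Compare {D-α}: haulage cost 24 + fixed 6 = 30.
All other subsets cost ≥ 29. Minimum total cost: 26.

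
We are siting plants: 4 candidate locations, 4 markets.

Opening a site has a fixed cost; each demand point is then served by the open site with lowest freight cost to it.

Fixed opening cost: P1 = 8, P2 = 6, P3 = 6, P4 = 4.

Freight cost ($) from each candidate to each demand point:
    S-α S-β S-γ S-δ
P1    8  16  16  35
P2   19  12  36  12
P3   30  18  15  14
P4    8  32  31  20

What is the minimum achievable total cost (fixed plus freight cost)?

62

Open {P1, P2}: assign each demand point to its cheapest open site.
  S-α→P1 8, S-β→P2 12, S-γ→P1 16, S-δ→P2 12
  freight cost 48, fixed 14 → total 62.
Compare {P2, P3, P4}: freight cost 47 + fixed 16 = 63.
Compare {P3, P4}: freight cost 55 + fixed 10 = 65.
Compare {P1, P2, P4}: freight cost 48 + fixed 18 = 66.
All other subsets cost ≥ 63. Minimum total cost: 62.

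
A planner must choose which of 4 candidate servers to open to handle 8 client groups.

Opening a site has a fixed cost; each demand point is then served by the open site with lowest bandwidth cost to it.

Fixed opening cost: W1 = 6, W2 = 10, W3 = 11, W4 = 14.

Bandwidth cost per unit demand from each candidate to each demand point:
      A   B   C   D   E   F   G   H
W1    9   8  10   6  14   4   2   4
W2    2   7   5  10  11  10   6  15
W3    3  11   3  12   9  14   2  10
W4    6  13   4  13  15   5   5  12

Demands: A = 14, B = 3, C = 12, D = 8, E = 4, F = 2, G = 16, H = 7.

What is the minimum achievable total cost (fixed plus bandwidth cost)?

Open {W1, W2, W3}: assign each demand point to its cheapest open site.
  A→W2 14×2=28, B→W2 3×7=21, C→W3 12×3=36, D→W1 8×6=48, E→W3 4×9=36, F→W1 2×4=8, G→W1 16×2=32, H→W1 7×4=28
  bandwidth cost 237, fixed 27 → total 264.
Compare {W1, W3}: bandwidth cost 254 + fixed 17 = 271.
Compare {W1, W2, W3, W4}: bandwidth cost 237 + fixed 41 = 278.
Compare {W1, W2}: bandwidth cost 269 + fixed 16 = 285.
All other subsets cost ≥ 271. Minimum total cost: 264.

264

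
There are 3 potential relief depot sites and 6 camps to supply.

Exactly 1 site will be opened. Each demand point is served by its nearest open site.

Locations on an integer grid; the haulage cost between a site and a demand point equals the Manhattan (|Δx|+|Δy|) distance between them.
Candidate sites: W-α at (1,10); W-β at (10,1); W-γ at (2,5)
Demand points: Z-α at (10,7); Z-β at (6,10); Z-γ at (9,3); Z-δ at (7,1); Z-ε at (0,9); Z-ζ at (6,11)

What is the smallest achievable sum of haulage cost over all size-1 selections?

53

Open {W-γ}.
  Z-α→W-γ 10, Z-β→W-γ 9, Z-γ→W-γ 9, Z-δ→W-γ 9, Z-ε→W-γ 6, Z-ζ→W-γ 10  ⇒ total 53.
Compare {W-α}: total 55.
Compare {W-β}: total 57.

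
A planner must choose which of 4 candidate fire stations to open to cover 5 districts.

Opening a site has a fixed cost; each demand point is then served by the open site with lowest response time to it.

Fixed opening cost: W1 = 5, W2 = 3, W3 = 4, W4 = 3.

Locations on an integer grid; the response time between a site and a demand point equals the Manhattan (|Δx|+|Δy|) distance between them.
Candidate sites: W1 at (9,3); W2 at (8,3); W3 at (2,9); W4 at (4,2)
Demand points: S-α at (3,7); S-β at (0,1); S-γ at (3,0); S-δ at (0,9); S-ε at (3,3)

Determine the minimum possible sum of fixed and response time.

Open {W3, W4}: assign each demand point to its cheapest open site.
  S-α→W3 3, S-β→W4 5, S-γ→W4 3, S-δ→W3 2, S-ε→W4 2
  response time 15, fixed 7 → total 22.
Compare {W2, W3, W4}: response time 15 + fixed 10 = 25.
Compare {W1, W3, W4}: response time 15 + fixed 12 = 27.
Compare {W4}: response time 27 + fixed 3 = 30.
All other subsets cost ≥ 25. Minimum total cost: 22.

22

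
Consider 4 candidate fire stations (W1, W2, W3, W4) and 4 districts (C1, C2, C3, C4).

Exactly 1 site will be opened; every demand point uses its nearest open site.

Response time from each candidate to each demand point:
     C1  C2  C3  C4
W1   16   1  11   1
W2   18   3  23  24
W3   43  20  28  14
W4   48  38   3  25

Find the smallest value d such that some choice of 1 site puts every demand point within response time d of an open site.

16

Open {W1}.
  Farthest demand point is C1 at response time 16 (to W1); all others are ≤ 16.
With {W2} the worst case is 24.
With {W3} the worst case is 43.
No size-1 selection achieves below 16.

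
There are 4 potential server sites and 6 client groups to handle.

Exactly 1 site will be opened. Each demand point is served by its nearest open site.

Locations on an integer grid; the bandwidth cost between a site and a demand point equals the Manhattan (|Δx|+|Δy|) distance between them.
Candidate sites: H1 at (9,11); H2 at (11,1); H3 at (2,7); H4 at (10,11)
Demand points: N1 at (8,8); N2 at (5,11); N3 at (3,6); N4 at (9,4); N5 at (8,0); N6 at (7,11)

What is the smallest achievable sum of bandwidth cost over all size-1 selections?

40

Open {H1}.
  N1→H1 4, N2→H1 4, N3→H1 11, N4→H1 7, N5→H1 12, N6→H1 2  ⇒ total 40.
Compare {H4}: total 46.
Compare {H3}: total 48.
No size-1 selection does better; minimum is 40.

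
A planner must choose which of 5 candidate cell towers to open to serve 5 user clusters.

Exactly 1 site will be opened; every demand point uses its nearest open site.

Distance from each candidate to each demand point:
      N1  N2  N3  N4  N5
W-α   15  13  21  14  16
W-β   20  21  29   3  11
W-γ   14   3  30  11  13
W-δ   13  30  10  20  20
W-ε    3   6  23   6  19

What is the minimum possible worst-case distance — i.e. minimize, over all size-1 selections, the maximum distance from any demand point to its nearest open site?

Open {W-α}.
  Farthest demand point is N3 at distance 21 (to W-α); all others are ≤ 21.
With {W-ε} the worst case is 23.
With {W-β} the worst case is 29.
No size-1 selection achieves below 21.

21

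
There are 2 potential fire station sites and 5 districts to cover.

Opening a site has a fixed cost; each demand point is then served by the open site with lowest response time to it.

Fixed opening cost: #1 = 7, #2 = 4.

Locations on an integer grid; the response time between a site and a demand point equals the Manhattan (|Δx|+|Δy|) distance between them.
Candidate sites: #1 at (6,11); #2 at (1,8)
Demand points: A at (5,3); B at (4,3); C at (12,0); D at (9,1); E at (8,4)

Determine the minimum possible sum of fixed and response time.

65

Open {#1}: assign each demand point to its cheapest open site.
  A→#1 9, B→#1 10, C→#1 17, D→#1 13, E→#1 9
  response time 58, fixed 7 → total 65.
Compare {#2}: response time 62 + fixed 4 = 66.
Compare {#1, #2}: response time 56 + fixed 11 = 67.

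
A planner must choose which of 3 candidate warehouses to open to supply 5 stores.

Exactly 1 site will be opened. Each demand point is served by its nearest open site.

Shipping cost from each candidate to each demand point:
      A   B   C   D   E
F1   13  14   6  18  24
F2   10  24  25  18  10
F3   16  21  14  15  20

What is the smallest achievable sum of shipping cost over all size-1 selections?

75

Open {F1}.
  A→F1 13, B→F1 14, C→F1 6, D→F1 18, E→F1 24  ⇒ total 75.
Compare {F3}: total 86.
Compare {F2}: total 87.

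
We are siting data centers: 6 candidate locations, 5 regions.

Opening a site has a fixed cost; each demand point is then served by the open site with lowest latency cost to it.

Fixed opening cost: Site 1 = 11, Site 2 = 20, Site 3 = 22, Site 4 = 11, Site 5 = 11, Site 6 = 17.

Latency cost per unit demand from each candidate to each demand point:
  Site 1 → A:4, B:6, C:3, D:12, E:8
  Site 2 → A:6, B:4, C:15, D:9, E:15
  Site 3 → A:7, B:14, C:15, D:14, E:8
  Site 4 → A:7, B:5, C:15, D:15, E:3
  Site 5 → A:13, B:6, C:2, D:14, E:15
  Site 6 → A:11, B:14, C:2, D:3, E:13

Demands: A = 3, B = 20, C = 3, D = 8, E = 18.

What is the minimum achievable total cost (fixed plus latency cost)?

230

Open {Site 2, Site 4, Site 6}: assign each demand point to its cheapest open site.
  A→Site 2 3×6=18, B→Site 2 20×4=80, C→Site 6 3×2=6, D→Site 6 8×3=24, E→Site 4 18×3=54
  latency cost 182, fixed 48 → total 230.
Compare {Site 4, Site 6}: latency cost 205 + fixed 28 = 233.
Compare {Site 1, Site 4, Site 6}: latency cost 196 + fixed 39 = 235.
Compare {Site 1, Site 2, Site 4, Site 6}: latency cost 176 + fixed 59 = 235.
All other subsets cost ≥ 233. Minimum total cost: 230.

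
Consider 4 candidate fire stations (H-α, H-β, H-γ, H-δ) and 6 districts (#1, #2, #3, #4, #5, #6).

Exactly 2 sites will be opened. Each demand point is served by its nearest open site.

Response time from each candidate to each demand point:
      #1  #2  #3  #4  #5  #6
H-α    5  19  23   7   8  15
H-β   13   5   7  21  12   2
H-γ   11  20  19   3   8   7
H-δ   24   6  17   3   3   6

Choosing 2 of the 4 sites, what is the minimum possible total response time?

Open {H-β, H-δ}.
  #1→H-β 13, #2→H-β 5, #3→H-β 7, #4→H-δ 3, #5→H-δ 3, #6→H-β 2  ⇒ total 33.
Compare {H-α, H-β}: total 34.
Compare {H-β, H-γ}: total 36.
No size-2 selection does better; minimum is 33.

33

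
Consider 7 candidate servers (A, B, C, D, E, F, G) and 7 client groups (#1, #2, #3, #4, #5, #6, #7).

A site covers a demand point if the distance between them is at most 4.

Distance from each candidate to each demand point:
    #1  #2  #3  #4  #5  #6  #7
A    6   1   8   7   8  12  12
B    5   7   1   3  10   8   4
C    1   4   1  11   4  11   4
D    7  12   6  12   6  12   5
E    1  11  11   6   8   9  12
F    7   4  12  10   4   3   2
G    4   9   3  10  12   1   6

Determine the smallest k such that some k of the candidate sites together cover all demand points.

Coverage sets (demand points within 4 of each site):
  A: {#2}
  B: {#3, #4, #7}
  C: {#1, #2, #3, #5, #7}
  D: {}
  E: {#1}
  F: {#2, #5, #6, #7}
  G: {#1, #3, #6}
No 2 sites suffice: every size-2 union leaves at least one demand point uncovered.
But {B, C, F} covers everything, so the minimum is 3.

3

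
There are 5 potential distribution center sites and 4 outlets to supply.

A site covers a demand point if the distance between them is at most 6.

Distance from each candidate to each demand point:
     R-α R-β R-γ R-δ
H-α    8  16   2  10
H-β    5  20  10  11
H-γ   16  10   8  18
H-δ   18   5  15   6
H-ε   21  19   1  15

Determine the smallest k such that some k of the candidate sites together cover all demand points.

Coverage sets (demand points within 6 of each site):
  H-α: {R-γ}
  H-β: {R-α}
  H-γ: {}
  H-δ: {R-β, R-δ}
  H-ε: {R-γ}
No 2 sites suffice: every size-2 union leaves at least one demand point uncovered.
But {H-α, H-β, H-δ} covers everything, so the minimum is 3.

3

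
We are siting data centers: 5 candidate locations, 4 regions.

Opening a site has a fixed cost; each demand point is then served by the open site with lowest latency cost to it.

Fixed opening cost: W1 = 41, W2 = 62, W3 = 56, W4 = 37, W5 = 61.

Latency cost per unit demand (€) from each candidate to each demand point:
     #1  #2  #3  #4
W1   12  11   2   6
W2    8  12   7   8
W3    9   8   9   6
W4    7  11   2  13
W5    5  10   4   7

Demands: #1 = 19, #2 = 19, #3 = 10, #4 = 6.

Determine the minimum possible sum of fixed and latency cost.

Open {W5}: assign each demand point to its cheapest open site.
  #1→W5 19×5=95, #2→W5 19×10=190, #3→W5 10×4=40, #4→W5 6×7=42
  latency cost 367, fixed 61 → total 428.
Compare {W3, W4}: latency cost 341 + fixed 93 = 434.
Compare {W3, W5}: latency cost 323 + fixed 117 = 440.
Compare {W1, W5}: latency cost 341 + fixed 102 = 443.
All other subsets cost ≥ 434. Minimum total cost: 428.

428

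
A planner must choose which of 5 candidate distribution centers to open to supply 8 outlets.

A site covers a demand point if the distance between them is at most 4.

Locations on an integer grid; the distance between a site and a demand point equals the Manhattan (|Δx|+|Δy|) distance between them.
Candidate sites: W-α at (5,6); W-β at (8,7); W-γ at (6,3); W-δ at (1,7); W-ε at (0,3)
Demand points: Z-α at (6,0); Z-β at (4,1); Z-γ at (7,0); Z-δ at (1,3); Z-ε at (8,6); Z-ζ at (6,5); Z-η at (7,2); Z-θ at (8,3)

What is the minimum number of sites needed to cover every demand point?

Coverage sets (demand points within 4 of each site):
  W-α: {Z-ε, Z-ζ}
  W-β: {Z-ε, Z-ζ, Z-θ}
  W-γ: {Z-α, Z-β, Z-γ, Z-ζ, Z-η, Z-θ}
  W-δ: {Z-δ}
  W-ε: {Z-δ}
No 2 sites suffice: every size-2 union leaves at least one demand point uncovered.
But {W-α, W-γ, W-δ} covers everything, so the minimum is 3.

3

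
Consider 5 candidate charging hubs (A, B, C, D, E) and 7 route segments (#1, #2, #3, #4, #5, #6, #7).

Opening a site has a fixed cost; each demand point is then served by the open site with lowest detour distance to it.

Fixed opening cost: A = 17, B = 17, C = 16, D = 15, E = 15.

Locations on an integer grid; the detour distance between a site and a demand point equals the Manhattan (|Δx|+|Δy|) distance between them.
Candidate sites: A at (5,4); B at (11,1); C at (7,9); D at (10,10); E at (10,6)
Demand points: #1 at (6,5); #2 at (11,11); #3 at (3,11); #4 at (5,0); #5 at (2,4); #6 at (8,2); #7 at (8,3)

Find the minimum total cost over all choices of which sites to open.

57

Open {A}: assign each demand point to its cheapest open site.
  #1→A 2, #2→A 13, #3→A 9, #4→A 4, #5→A 3, #6→A 5, #7→A 4
  detour distance 40, fixed 17 → total 57.
Compare {A, D}: detour distance 28 + fixed 32 = 60.
Compare {A, C}: detour distance 30 + fixed 33 = 63.
Compare {A, E}: detour distance 33 + fixed 32 = 65.
All other subsets cost ≥ 60. Minimum total cost: 57.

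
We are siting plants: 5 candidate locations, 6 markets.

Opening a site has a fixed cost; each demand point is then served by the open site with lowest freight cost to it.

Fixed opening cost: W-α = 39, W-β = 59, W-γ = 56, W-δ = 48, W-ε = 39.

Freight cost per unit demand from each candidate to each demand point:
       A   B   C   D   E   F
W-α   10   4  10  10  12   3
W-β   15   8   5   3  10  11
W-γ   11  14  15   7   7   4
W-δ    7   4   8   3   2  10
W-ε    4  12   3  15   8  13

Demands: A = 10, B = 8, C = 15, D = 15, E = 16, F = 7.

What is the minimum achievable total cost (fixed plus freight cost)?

341

Open {W-α, W-δ, W-ε}: assign each demand point to its cheapest open site.
  A→W-ε 10×4=40, B→W-α 8×4=32, C→W-ε 15×3=45, D→W-δ 15×3=45, E→W-δ 16×2=32, F→W-α 7×3=21
  freight cost 215, fixed 126 → total 341.
Compare {W-δ, W-ε}: freight cost 264 + fixed 87 = 351.
Compare {W-γ, W-δ, W-ε}: freight cost 222 + fixed 143 = 365.
Compare {W-α, W-γ, W-δ, W-ε}: freight cost 215 + fixed 182 = 397.
All other subsets cost ≥ 351. Minimum total cost: 341.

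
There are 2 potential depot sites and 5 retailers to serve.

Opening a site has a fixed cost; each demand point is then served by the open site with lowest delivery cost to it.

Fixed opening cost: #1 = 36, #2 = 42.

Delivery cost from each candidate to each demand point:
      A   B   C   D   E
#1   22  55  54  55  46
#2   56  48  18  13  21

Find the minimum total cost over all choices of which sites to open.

Open {#2}: assign each demand point to its cheapest open site.
  A→#2 56, B→#2 48, C→#2 18, D→#2 13, E→#2 21
  delivery cost 156, fixed 42 → total 198.
Compare {#1, #2}: delivery cost 122 + fixed 78 = 200.
Compare {#1}: delivery cost 232 + fixed 36 = 268.

198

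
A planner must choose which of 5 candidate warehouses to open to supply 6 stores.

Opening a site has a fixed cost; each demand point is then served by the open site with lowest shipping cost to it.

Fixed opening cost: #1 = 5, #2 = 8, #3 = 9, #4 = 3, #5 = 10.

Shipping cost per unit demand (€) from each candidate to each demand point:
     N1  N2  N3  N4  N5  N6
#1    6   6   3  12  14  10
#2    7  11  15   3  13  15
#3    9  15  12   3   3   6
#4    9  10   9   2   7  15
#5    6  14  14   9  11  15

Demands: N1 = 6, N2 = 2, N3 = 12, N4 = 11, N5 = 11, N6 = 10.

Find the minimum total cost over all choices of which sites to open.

216

Open {#1, #3, #4}: assign each demand point to its cheapest open site.
  N1→#1 6×6=36, N2→#1 2×6=12, N3→#1 12×3=36, N4→#4 11×2=22, N5→#3 11×3=33, N6→#3 10×6=60
  shipping cost 199, fixed 17 → total 216.
Compare {#1, #3}: shipping cost 210 + fixed 14 = 224.
Compare {#1, #2, #3, #4}: shipping cost 199 + fixed 25 = 224.
Compare {#1, #3, #4, #5}: shipping cost 199 + fixed 27 = 226.
All other subsets cost ≥ 224. Minimum total cost: 216.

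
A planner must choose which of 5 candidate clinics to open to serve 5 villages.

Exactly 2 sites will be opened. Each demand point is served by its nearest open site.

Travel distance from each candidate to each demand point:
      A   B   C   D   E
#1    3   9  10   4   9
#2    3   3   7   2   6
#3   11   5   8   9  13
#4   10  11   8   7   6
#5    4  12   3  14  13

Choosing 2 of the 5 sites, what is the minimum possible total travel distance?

Open {#2, #5}.
  A→#2 3, B→#2 3, C→#5 3, D→#2 2, E→#2 6  ⇒ total 17.
Compare {#1, #2}: total 21.
Compare {#2, #3}: total 21.
No size-2 selection does better; minimum is 17.

17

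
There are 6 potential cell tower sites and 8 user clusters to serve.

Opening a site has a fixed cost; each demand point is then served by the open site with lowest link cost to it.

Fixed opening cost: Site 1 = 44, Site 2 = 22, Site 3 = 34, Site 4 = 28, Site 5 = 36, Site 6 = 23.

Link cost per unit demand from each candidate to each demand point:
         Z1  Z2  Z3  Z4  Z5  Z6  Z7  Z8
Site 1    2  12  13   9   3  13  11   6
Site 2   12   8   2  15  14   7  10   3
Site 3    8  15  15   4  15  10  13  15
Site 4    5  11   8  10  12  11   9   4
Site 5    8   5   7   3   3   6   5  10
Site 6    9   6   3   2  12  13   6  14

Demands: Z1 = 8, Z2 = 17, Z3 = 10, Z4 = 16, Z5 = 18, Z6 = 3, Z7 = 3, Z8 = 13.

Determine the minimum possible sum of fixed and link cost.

Open {Site 1, Site 2, Site 6}: assign each demand point to its cheapest open site.
  Z1→Site 1 8×2=16, Z2→Site 6 17×6=102, Z3→Site 2 10×2=20, Z4→Site 6 16×2=32, Z5→Site 1 18×3=54, Z6→Site 2 3×7=21, Z7→Site 6 3×6=18, Z8→Site 2 13×3=39
  link cost 302, fixed 89 → total 391.
Compare {Site 1, Site 2, Site 5}: link cost 295 + fixed 102 = 397.
Compare {Site 2, Site 5}: link cost 343 + fixed 58 = 401.
Compare {Site 1, Site 2, Site 5, Site 6}: link cost 279 + fixed 125 = 404.
All other subsets cost ≥ 397. Minimum total cost: 391.

391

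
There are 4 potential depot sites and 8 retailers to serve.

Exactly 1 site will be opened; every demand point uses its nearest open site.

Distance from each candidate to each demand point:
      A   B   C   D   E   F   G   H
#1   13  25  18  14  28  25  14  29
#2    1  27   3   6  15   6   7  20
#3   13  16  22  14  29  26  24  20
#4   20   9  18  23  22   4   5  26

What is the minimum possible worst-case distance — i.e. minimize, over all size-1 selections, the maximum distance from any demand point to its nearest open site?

26

Open {#4}.
  Farthest demand point is H at distance 26 (to #4); all others are ≤ 26.
With {#2} the worst case is 27.
With {#1} the worst case is 29.
No size-1 selection achieves below 26.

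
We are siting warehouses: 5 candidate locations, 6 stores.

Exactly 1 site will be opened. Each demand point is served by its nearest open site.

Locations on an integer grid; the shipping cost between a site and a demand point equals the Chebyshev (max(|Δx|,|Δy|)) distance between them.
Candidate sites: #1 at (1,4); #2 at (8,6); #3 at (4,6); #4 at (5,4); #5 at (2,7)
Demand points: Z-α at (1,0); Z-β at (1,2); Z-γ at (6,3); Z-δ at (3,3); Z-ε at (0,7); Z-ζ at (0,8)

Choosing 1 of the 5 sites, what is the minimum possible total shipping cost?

Open {#1}.
  Z-α→#1 4, Z-β→#1 2, Z-γ→#1 5, Z-δ→#1 2, Z-ε→#1 3, Z-ζ→#1 4  ⇒ total 20.
Compare {#4}: total 21.
Compare {#3}: total 24.
No size-1 selection does better; minimum is 20.

20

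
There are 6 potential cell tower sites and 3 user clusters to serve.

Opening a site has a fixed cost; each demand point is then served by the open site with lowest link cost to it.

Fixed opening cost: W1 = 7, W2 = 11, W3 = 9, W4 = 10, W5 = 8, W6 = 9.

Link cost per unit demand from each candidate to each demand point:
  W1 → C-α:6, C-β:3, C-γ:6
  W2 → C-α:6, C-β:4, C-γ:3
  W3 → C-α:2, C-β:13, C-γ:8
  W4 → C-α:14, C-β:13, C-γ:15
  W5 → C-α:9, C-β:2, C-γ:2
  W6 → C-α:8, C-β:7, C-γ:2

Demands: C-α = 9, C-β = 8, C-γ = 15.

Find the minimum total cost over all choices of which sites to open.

81

Open {W3, W5}: assign each demand point to its cheapest open site.
  C-α→W3 9×2=18, C-β→W5 8×2=16, C-γ→W5 15×2=30
  link cost 64, fixed 17 → total 81.
Compare {W1, W3, W5}: link cost 64 + fixed 24 = 88.
Compare {W3, W5, W6}: link cost 64 + fixed 26 = 90.
Compare {W3, W4, W5}: link cost 64 + fixed 27 = 91.
All other subsets cost ≥ 88. Minimum total cost: 81.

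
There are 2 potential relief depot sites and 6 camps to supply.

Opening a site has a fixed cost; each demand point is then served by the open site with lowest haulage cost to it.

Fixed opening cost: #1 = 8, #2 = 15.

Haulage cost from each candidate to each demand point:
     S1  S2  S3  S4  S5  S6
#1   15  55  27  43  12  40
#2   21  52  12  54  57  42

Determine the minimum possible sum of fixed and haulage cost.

197

Open {#1, #2}: assign each demand point to its cheapest open site.
  S1→#1 15, S2→#2 52, S3→#2 12, S4→#1 43, S5→#1 12, S6→#1 40
  haulage cost 174, fixed 23 → total 197.
Compare {#1}: haulage cost 192 + fixed 8 = 200.
Compare {#2}: haulage cost 238 + fixed 15 = 253.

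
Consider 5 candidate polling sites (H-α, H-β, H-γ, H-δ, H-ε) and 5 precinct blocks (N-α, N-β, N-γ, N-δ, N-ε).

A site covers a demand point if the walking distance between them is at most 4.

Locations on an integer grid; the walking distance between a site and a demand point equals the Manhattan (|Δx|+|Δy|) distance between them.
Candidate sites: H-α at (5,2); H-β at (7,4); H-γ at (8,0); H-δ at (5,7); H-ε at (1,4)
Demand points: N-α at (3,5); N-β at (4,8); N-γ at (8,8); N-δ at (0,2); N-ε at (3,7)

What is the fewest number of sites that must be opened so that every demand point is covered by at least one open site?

Coverage sets (demand points within 4 of each site):
  H-α: {}
  H-β: {}
  H-γ: {}
  H-δ: {N-α, N-β, N-γ, N-ε}
  H-ε: {N-α, N-δ}
No single site covers all 5 demand points.
But {H-δ, H-ε} covers everything, so the minimum is 2.

2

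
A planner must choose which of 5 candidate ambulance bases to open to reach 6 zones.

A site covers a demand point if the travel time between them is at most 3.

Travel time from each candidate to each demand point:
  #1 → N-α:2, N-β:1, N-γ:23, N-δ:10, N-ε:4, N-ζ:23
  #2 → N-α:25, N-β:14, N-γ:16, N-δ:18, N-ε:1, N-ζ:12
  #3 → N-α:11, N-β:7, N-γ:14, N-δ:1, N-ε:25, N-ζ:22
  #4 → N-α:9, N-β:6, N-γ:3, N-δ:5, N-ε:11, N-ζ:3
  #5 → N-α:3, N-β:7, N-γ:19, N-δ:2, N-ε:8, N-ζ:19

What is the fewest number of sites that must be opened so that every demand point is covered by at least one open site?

4

Coverage sets (demand points within 3 of each site):
  #1: {N-α, N-β}
  #2: {N-ε}
  #3: {N-δ}
  #4: {N-γ, N-ζ}
  #5: {N-α, N-δ}
No 3 sites suffice: every size-3 union leaves at least one demand point uncovered.
But {#1, #2, #3, #4} covers everything, so the minimum is 4.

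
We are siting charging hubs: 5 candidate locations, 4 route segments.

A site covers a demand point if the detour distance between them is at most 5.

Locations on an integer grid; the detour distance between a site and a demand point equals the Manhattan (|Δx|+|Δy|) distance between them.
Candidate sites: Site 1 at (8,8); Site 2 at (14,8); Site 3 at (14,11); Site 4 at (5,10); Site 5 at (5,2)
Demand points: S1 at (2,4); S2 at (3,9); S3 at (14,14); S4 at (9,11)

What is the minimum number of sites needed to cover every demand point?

Coverage sets (demand points within 5 of each site):
  Site 1: {S4}
  Site 2: {}
  Site 3: {S3, S4}
  Site 4: {S2, S4}
  Site 5: {S1}
No 2 sites suffice: every size-2 union leaves at least one demand point uncovered.
But {Site 3, Site 4, Site 5} covers everything, so the minimum is 3.

3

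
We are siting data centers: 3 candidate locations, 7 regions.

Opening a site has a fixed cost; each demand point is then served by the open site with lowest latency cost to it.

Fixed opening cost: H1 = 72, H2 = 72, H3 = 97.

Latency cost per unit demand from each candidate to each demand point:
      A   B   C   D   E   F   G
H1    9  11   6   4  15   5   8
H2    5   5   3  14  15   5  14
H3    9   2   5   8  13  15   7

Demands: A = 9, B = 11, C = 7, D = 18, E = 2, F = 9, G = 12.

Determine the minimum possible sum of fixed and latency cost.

Open {H1, H2}: assign each demand point to its cheapest open site.
  A→H2 9×5=45, B→H2 11×5=55, C→H2 7×3=21, D→H1 18×4=72, E→H1 2×15=30, F→H1 9×5=45, G→H1 12×8=96
  latency cost 364, fixed 144 → total 508.
Compare {H1, H3}: latency cost 365 + fixed 169 = 534.
Compare {H2, H3}: latency cost 387 + fixed 169 = 556.
Compare {H1, H2, H3}: latency cost 315 + fixed 241 = 556.
All other subsets cost ≥ 534. Minimum total cost: 508.

508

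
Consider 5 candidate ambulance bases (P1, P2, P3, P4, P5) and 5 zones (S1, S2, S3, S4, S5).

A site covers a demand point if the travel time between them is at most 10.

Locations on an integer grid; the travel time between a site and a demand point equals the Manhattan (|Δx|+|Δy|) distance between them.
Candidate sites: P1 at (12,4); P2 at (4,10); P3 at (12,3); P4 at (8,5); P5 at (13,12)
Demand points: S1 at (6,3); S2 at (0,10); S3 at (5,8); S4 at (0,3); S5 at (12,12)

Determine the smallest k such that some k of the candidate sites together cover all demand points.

2

Coverage sets (demand points within 10 of each site):
  P1: {S1, S5}
  P2: {S1, S2, S3, S5}
  P3: {S1, S5}
  P4: {S1, S3, S4}
  P5: {S5}
No single site covers all 5 demand points.
But {P2, P4} covers everything, so the minimum is 2.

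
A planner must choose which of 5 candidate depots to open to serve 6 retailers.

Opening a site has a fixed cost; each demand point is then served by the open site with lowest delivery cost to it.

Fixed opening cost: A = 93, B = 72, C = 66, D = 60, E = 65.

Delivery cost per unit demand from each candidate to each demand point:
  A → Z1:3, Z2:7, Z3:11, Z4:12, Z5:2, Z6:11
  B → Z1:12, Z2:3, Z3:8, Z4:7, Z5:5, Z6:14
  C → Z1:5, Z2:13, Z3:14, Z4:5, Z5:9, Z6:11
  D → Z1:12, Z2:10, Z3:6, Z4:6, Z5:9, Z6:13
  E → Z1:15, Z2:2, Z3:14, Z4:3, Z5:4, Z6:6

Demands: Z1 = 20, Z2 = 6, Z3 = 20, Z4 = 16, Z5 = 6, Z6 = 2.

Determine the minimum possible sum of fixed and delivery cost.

Open {A, D, E}: assign each demand point to its cheapest open site.
  Z1→A 20×3=60, Z2→E 6×2=12, Z3→D 20×6=120, Z4→E 16×3=48, Z5→A 6×2=12, Z6→E 2×6=12
  delivery cost 264, fixed 218 → total 482.
Compare {A, D}: delivery cost 352 + fixed 153 = 505.
Compare {C, D, E}: delivery cost 316 + fixed 191 = 507.
Compare {A, E}: delivery cost 364 + fixed 158 = 522.
All other subsets cost ≥ 505. Minimum total cost: 482.

482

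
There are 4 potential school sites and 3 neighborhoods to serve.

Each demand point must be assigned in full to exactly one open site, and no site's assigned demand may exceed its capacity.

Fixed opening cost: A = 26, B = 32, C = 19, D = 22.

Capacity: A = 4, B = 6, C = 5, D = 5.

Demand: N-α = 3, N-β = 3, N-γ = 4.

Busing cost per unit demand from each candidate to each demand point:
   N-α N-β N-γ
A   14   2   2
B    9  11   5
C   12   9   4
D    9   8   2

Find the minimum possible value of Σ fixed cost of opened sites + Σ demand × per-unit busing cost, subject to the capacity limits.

Open {A, C, D}; cheapest assignment that respects the capacities:
  A (cap 4, load 3): N-β — cost 3×2 = 6
  C (cap 5, load 4): N-γ — cost 4×4 = 16
  D (cap 5, load 3): N-α — cost 3×9 = 27
  Shipping 49, fixed 67 → total 116.
  Any other capacity-feasible assignment to {A, C, D} ships for at least 49.
Compare {A, B, D}: its best feasible assignment gives total 121.
Compare {B, D}: its best feasible assignment gives total 122.
Every other set of open sites that can feasibly serve all demand totals ≥ 121 even under its best assignment. Minimum: 116.

116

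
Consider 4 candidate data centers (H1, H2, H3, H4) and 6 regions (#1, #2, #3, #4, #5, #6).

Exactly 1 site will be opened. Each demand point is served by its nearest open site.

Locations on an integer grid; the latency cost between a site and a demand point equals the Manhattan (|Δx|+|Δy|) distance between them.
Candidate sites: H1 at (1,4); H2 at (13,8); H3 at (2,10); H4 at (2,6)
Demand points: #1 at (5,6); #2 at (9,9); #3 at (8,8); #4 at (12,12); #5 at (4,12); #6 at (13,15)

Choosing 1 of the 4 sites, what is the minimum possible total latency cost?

45

Open {H2}.
  #1→H2 10, #2→H2 5, #3→H2 5, #4→H2 5, #5→H2 13, #6→H2 7  ⇒ total 45.
Compare {H3}: total 55.
Compare {H4}: total 65.
No size-1 selection does better; minimum is 45.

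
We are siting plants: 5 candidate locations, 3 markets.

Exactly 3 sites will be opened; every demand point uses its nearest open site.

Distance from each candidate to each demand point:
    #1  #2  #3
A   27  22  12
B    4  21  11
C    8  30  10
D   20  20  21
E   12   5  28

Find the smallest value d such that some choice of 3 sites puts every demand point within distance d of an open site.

10

Open {A, C, E}.
  Farthest demand point is #3 at distance 10 (to C); all others are ≤ 10.
With {B, C, E} the worst case is 10.
With {C, D, E} the worst case is 10.
No size-3 selection achieves below 10.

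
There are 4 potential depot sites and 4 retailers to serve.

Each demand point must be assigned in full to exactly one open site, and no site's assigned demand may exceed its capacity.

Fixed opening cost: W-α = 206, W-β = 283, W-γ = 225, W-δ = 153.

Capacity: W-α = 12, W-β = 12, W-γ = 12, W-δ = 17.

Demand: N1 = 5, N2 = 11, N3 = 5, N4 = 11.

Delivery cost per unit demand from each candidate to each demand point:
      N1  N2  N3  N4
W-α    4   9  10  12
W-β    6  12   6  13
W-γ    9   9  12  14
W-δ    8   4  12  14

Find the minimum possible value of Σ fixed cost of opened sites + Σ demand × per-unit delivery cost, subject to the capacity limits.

Open {W-α, W-γ, W-δ}; cheapest assignment that respects the capacities:
  W-α (cap 12, load 10): N1, N3 — cost 5×4 + 5×10 = 70
  W-γ (cap 12, load 11): N4 — cost 11×14 = 154
  W-δ (cap 17, load 11): N2 — cost 11×4 = 44
  Shipping 268, fixed 584 → total 852.
  Any other capacity-feasible assignment to {W-α, W-γ, W-δ} ships for at least 268.
Compare {W-α, W-β, W-δ}: its best feasible assignment gives total 878.
Compare {W-β, W-γ, W-δ}: its best feasible assignment gives total 919.
Every other set of open sites that can feasibly serve all demand totals ≥ 878 even under its best assignment. Minimum: 852.

852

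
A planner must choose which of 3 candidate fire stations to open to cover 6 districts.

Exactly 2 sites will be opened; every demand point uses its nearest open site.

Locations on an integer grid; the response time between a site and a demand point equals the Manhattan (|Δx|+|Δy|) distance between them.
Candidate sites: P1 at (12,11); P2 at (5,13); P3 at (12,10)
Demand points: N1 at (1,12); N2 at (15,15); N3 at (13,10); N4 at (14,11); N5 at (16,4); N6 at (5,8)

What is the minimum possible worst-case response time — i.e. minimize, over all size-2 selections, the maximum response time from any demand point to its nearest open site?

10

Open {P2, P3}.
  Farthest demand point is N5 at response time 10 (to P3); all others are ≤ 10.
With {P1, P2} the worst case is 11.
With {P1, P3} the worst case is 12.
No size-2 selection achieves below 10.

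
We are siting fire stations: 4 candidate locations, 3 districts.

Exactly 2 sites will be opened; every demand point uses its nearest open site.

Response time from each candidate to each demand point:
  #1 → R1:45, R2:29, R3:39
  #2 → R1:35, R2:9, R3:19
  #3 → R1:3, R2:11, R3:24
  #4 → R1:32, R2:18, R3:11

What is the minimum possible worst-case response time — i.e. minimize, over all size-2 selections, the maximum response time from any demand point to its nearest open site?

11

Open {#3, #4}.
  Farthest demand point is R2 at response time 11 (to #3); all others are ≤ 11.
With {#2, #3} the worst case is 19.
With {#1, #3} the worst case is 24.
No size-2 selection achieves below 11.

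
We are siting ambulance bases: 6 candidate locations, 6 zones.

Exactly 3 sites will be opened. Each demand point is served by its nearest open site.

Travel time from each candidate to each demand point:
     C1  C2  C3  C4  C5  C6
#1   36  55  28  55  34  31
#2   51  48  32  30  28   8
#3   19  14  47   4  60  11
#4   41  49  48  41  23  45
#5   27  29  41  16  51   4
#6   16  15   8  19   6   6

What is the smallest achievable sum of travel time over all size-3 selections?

52

Open {#3, #5, #6}.
  C1→#6 16, C2→#3 14, C3→#6 8, C4→#3 4, C5→#6 6, C6→#5 4  ⇒ total 52.
Compare {#1, #3, #6}: total 54.
Compare {#2, #3, #6}: total 54.
No size-3 selection does better; minimum is 52.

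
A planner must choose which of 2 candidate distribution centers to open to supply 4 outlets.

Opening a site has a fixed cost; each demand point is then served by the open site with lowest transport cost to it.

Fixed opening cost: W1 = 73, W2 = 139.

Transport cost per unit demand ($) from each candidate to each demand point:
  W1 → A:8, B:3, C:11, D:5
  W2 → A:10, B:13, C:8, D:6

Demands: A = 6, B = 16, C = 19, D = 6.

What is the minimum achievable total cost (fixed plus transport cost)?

Open {W1}: assign each demand point to its cheapest open site.
  A→W1 6×8=48, B→W1 16×3=48, C→W1 19×11=209, D→W1 6×5=30
  transport cost 335, fixed 73 → total 408.
Compare {W1, W2}: transport cost 278 + fixed 212 = 490.
Compare {W2}: transport cost 456 + fixed 139 = 595.

408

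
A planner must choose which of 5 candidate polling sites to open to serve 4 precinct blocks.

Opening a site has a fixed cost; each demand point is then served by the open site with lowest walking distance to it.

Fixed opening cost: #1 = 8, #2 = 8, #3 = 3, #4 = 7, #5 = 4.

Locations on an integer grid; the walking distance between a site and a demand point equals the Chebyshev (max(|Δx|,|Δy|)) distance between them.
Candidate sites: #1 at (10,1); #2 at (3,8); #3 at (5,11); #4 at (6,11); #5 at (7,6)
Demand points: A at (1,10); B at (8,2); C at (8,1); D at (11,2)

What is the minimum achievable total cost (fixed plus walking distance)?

Open {#1, #3}: assign each demand point to its cheapest open site.
  A→#3 4, B→#1 2, C→#1 2, D→#1 1
  walking distance 9, fixed 11 → total 20.
Compare {#1}: walking distance 14 + fixed 8 = 22.
Compare {#5}: walking distance 19 + fixed 4 = 23.
Compare {#1, #2}: walking distance 7 + fixed 16 = 23.
All other subsets cost ≥ 22. Minimum total cost: 20.

20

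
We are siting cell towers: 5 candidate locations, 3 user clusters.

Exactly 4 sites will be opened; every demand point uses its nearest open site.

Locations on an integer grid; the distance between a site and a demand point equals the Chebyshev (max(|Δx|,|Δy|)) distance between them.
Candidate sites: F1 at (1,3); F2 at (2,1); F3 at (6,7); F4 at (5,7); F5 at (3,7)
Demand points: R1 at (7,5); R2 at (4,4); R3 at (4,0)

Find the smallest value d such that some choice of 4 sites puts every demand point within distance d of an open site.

3

Open {F1, F2, F3, F4}.
  Farthest demand point is R2 at distance 3 (to F1); all others are ≤ 3.
With {F1, F2, F3, F5} the worst case is 3.
With {F1, F2, F4, F5} the worst case is 3.
No size-4 selection achieves below 3.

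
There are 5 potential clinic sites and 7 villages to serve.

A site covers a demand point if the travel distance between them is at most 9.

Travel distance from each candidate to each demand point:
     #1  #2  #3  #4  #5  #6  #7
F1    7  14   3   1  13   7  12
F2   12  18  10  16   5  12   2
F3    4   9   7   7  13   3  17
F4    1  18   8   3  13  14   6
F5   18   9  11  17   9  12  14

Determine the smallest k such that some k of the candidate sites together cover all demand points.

2

Coverage sets (demand points within 9 of each site):
  F1: {#1, #3, #4, #6}
  F2: {#5, #7}
  F3: {#1, #2, #3, #4, #6}
  F4: {#1, #3, #4, #7}
  F5: {#2, #5}
No single site covers all 7 demand points.
But {F2, F3} covers everything, so the minimum is 2.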